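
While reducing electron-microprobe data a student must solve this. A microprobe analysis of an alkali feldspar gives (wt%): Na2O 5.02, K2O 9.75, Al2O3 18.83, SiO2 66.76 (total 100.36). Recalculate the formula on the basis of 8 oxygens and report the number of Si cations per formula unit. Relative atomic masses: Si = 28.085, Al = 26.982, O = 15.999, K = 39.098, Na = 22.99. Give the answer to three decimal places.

3.002 Si apfu

Na2O (M=61.979): mol = 0.08100; Na = 0.16200, O = 0.08100.
K2O (M=94.195): mol = 0.10351; K = 0.20702, O = 0.10351.
Al2O3 (M=101.961): mol = 0.18468; Al = 0.36936, O = 0.55404.
SiO2 (M=60.083): mol = 1.11113; Si = 1.11113, O = 2.22226.
ΣO = 2.96081; factor = 8/ΣO = 2.70196.
Si apfu = 1.11113 × 2.70196 = 3.002.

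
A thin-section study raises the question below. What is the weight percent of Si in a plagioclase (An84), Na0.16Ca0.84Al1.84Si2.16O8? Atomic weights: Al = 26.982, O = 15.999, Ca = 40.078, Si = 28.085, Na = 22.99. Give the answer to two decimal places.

22.01 weight percent

Formula mass = 0.16*22.99 + 0.84*40.078 + 1.84*26.982 + 2.16*28.085 + 8*15.999 = 275.646 g/mol, of which 60.664 g is Si.
So Si makes up 60.664/275.646 = 0.2201 of the mass, i.e. 22.01%.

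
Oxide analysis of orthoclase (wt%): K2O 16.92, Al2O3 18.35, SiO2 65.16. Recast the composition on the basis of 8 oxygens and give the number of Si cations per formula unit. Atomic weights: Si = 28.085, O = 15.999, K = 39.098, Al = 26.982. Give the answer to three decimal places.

16.92 wt% K2O ÷ 94.195 g/mol = 0.17963 mol, giving 0.35926 K and 0.17963 O.
18.35 wt% Al2O3 ÷ 101.961 g/mol = 0.17997 mol, giving 0.35994 Al and 0.53991 O.
65.16 wt% SiO2 ÷ 60.083 g/mol = 1.08450 mol, giving 1.08450 Si and 2.16900 O.
Oxygen sums to 2.88854; scaling by 8/2.88854 = 2.76957 puts the formula on 8 O.
Si: 1.08450 × 2.76957 = 3.004 atoms per formula unit.

3.004 Si apfu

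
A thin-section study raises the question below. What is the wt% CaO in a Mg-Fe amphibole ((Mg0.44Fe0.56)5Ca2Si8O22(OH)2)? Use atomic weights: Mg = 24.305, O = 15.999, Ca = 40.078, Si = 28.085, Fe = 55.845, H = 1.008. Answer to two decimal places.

12.45 wt%

Formula mass = 900.665 g/mol.
2 Ca → 2.0000 mol CaO per formula unit; M(CaO) = 56.077, so CaO mass = 112.154 g.
112.154/900.665 × 100 = 12.45 wt%.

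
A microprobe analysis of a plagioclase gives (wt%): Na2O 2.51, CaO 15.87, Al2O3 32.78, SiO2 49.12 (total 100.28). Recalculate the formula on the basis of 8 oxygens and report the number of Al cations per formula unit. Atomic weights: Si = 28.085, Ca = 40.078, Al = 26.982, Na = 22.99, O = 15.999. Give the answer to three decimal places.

Na2O (M=61.979): mol = 0.04050; Na = 0.08100, O = 0.04050.
CaO (M=56.077): mol = 0.28300; Ca = 0.28300, O = 0.28300.
Al2O3 (M=101.961): mol = 0.32150; Al = 0.64300, O = 0.96450.
SiO2 (M=60.083): mol = 0.81754; Si = 0.81754, O = 1.63508.
ΣO = 2.92308; factor = 8/ΣO = 2.73684.
Al apfu = 0.64300 × 2.73684 = 1.760.

1.760 Al apfu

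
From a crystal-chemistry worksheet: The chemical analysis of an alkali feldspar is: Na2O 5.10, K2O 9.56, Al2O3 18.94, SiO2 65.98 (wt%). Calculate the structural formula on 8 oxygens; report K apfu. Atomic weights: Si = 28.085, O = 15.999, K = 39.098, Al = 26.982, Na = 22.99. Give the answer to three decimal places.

0.553 K apfu

5.10 wt% Na2O ÷ 61.979 g/mol = 0.08229 mol, giving 0.16458 Na and 0.08229 O.
9.56 wt% K2O ÷ 94.195 g/mol = 0.10149 mol, giving 0.20298 K and 0.10149 O.
18.94 wt% Al2O3 ÷ 101.961 g/mol = 0.18576 mol, giving 0.37152 Al and 0.55728 O.
65.98 wt% SiO2 ÷ 60.083 g/mol = 1.09815 mol, giving 1.09815 Si and 2.19630 O.
Oxygen sums to 2.93736; scaling by 8/2.93736 = 2.72353 puts the formula on 8 O.
K: 0.20298 × 2.72353 = 0.553 atoms per formula unit.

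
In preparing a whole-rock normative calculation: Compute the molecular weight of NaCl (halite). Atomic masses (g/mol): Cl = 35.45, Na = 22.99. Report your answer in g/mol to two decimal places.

58.44 g/mol

M = 1·22.99 + 1·35.45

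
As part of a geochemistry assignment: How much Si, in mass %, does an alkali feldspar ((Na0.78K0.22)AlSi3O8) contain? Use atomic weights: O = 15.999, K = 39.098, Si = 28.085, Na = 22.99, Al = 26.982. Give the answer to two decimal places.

M((Na0.78K0.22)AlSi3O8) = 265.763 g/mol.
Si contributes 3 × 28.085 = 84.255 g per mole.
84.255/265.763 = 0.3170 → 31.70%.

31.70 mass %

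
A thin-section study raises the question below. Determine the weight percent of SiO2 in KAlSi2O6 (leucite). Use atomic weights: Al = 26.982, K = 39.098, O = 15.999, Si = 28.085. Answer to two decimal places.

Formula mass = 218.244 g/mol.
2 Si → 2.0000 mol SiO2 per formula unit; M(SiO2) = 60.083, so SiO2 mass = 120.166 g.
120.166/218.244 × 100 = 55.06 wt%.

55.06 wt%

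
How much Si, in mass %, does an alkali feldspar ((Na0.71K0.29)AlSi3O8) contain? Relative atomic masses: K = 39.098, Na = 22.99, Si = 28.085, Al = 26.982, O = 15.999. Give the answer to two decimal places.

31.57 mass %

M((Na0.71K0.29)AlSi3O8) = 266.890 g/mol.
Si contributes 3 × 28.085 = 84.255 g per mole.
84.255/266.890 = 0.3157 → 31.57%.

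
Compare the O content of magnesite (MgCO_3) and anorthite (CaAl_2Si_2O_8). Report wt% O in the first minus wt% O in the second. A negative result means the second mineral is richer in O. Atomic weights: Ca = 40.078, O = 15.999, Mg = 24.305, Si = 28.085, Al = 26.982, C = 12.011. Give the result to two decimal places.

10.92 percentage points

First mineral: 47.997 g O in 84.313 g formula = 56.93 wt% O.
Second mineral: 127.992 g O in 278.204 g formula = 46.01 wt% O.
56.93% − 46.01% gives a difference of 10.92 percentage points.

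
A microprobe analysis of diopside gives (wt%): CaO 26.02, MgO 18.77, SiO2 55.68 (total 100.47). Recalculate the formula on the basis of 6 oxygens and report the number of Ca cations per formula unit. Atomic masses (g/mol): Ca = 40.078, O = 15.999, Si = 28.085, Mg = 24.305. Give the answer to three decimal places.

26.02 wt% CaO ÷ 56.077 g/mol = 0.46400 mol, giving 0.46400 Ca and 0.46400 O.
18.77 wt% MgO ÷ 40.304 g/mol = 0.46571 mol, giving 0.46571 Mg and 0.46571 O.
55.68 wt% SiO2 ÷ 60.083 g/mol = 0.92672 mol, giving 0.92672 Si and 1.85344 O.
Oxygen sums to 2.78315; scaling by 6/2.78315 = 2.15583 puts the formula on 6 O.
Ca: 0.46400 × 2.15583 = 1.000 atoms per formula unit.

1.000 Ca apfu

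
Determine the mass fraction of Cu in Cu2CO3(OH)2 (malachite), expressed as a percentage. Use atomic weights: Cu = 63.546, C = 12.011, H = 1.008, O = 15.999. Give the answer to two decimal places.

Formula mass = 2·63.546 + 1·12.011 + 5·15.999 + 2·1.008 = 221.114 g/mol, of which 127.092 g is Cu.
So Cu makes up 127.092/221.114 = 0.5748 of the mass, i.e. 57.48%.

57.48 weight percent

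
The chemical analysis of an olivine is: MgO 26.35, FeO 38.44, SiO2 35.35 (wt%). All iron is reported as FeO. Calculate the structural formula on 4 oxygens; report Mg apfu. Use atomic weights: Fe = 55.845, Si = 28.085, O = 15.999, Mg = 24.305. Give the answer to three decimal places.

1.106 Mg apfu

MgO: 26.35/40.304 = 0.65378 mol → 0.65378 mol Mg, 0.65378 mol O.
FeO: 38.44/71.844 = 0.53505 mol → 0.53505 mol Fe, 0.53505 mol O.
SiO2: 35.35/60.083 = 0.58835 mol → 0.58835 mol Si, 1.17670 mol O.
Total oxygen = 2.36553 mol. Normalization factor = 4/2.36553 = 1.69095.
Mg per 4 O = 0.65378 × 1.69095 = 1.106.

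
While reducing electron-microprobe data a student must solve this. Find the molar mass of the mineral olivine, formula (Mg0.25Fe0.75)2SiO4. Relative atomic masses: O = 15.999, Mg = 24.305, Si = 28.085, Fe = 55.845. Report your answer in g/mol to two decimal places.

Mg: 0.50 × 24.305 = 12.1525
Fe: 1.50 × 55.845 = 83.7675
Si: 1 × 28.085 = 28.0850
O: 4 × 15.999 = 63.9960
Summing the contributions gives the formula mass.

188.00 g/mol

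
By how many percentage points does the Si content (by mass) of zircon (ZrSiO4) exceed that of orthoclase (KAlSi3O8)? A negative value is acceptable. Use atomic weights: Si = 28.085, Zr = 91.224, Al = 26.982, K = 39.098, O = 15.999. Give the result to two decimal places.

M(ZrSiO4) = 183.305 g/mol, so wt% Si = 28.085/183.305 × 100 = 15.32%.
M(KAlSi3O8) = 278.327 g/mol, so wt% Si = 84.255/278.327 × 100 = 30.27%.
15.32 − 30.27 = -14.95 pp.

-14.95 percentage points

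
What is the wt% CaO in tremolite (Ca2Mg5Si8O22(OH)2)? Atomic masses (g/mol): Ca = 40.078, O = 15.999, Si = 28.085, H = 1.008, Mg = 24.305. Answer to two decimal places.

13.81 wt%

M(Ca2Mg5Si8O22(OH)2) = 812.353 g/mol; M(CaO) = 56.077 g/mol.
Moles CaO per formula unit = 2 Ca ÷ 1 = 2.0000.
CaO fraction = (2.0000 × 56.077) / 812.353 = 112.154/812.353 = 0.1381.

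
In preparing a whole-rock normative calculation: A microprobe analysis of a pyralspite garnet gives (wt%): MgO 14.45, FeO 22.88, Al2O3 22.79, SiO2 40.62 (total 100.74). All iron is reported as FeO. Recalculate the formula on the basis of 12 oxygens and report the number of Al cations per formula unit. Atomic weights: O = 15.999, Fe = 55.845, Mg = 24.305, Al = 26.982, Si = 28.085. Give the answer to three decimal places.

1.987 Al apfu

MgO (M=40.304): mol = 0.35853; Mg = 0.35853, O = 0.35853.
FeO (M=71.844): mol = 0.31847; Fe = 0.31847, O = 0.31847.
Al2O3 (M=101.961): mol = 0.22352; Al = 0.44704, O = 0.67056.
SiO2 (M=60.083): mol = 0.67606; Si = 0.67606, O = 1.35212.
ΣO = 2.69968; factor = 12/ΣO = 4.44497.
Al apfu = 0.44704 × 4.44497 = 1.987.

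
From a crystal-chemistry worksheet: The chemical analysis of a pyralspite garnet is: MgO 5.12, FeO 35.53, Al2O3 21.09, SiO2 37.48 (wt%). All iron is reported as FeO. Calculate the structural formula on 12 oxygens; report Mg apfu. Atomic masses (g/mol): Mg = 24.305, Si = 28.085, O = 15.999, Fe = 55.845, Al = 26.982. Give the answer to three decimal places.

0.612 Mg apfu

5.12 wt% MgO ÷ 40.304 g/mol = 0.12703 mol, giving 0.12703 Mg and 0.12703 O.
35.53 wt% FeO ÷ 71.844 g/mol = 0.49454 mol, giving 0.49454 Fe and 0.49454 O.
21.09 wt% Al2O3 ÷ 101.961 g/mol = 0.20684 mol, giving 0.41368 Al and 0.62052 O.
37.48 wt% SiO2 ÷ 60.083 g/mol = 0.62380 mol, giving 0.62380 Si and 1.24760 O.
Oxygen sums to 2.48969; scaling by 12/2.48969 = 4.81988 puts the formula on 12 O.
Mg: 0.12703 × 4.81988 = 0.612 atoms per formula unit.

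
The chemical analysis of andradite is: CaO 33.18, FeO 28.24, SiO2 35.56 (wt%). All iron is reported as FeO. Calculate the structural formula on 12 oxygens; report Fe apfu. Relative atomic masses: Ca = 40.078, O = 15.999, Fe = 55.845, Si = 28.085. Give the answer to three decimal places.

CaO (M=56.077): mol = 0.59169; Ca = 0.59169, O = 0.59169.
FeO (M=71.844): mol = 0.39307; Fe = 0.39307, O = 0.39307.
SiO2 (M=60.083): mol = 0.59185; Si = 0.59185, O = 1.18370.
ΣO = 2.16846; factor = 12/ΣO = 5.53388.
Fe apfu = 0.39307 × 5.53388 = 2.175.

2.175 Fe apfu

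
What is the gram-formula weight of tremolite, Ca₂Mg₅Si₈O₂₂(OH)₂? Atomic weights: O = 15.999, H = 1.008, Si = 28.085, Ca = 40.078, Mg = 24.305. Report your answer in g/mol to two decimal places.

Ca: 2 × 40.078 = 80.1560
Mg: 5 × 24.305 = 121.5250
Si: 8 × 28.085 = 224.6800
O: 24 × 15.999 = 383.9760
H: 2 × 1.008 = 2.0160
Summing the contributions gives the formula mass.

812.35 g/mol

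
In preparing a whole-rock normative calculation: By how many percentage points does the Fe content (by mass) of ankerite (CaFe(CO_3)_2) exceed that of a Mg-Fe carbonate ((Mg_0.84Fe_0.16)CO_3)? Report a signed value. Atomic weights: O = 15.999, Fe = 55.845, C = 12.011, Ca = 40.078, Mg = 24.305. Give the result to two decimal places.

First mineral: 55.845 g Fe in 215.939 g formula = 25.86 wt% Fe.
Second mineral: 8.935 g Fe in 89.359 g formula = 10.00 wt% Fe.
25.86% − 10.00% gives a difference of 15.86 percentage points.

15.86 percentage points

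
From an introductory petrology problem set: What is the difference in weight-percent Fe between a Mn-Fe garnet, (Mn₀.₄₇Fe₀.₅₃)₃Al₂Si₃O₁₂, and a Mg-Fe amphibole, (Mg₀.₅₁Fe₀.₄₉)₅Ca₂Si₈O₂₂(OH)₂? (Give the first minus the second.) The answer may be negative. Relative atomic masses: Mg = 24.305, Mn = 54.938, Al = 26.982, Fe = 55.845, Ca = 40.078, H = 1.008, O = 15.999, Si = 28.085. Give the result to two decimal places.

2.51 percentage points

Fe in (Mn₀.₄₇Fe₀.₅₃)₃Al₂Si₃O₁₂: molar mass 496.463 g/mol; 1.59×55.845 = 88.794 g → 17.89 wt%.
Fe in (Mg₀.₅₁Fe₀.₄₉)₅Ca₂Si₈O₂₂(OH)₂: molar mass 889.626 g/mol; 2.45×55.845 = 136.820 g → 15.38 wt%.
Difference = 17.89 − 15.38 = 2.51 percentage points.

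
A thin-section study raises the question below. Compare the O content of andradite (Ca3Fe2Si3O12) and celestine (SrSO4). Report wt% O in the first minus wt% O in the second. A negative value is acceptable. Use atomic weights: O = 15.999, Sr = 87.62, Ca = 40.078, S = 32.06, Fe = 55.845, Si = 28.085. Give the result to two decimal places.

First mineral: 191.988 g O in 508.167 g formula = 37.78 wt% O.
Second mineral: 63.996 g O in 183.676 g formula = 34.84 wt% O.
37.78% − 34.84% gives a difference of 2.94 percentage points.

2.94 percentage points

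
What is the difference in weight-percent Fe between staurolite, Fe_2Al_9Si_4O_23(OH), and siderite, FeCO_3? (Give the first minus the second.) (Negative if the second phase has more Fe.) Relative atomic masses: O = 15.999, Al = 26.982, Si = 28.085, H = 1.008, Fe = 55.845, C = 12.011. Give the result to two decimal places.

Fe in Fe_2Al_9Si_4O_23(OH): molar mass 851.852 g/mol; 2×55.845 = 111.690 g → 13.11 wt%.
Fe in FeCO_3: molar mass 115.853 g/mol; 1×55.845 = 55.845 g → 48.20 wt%.
Difference = 13.11 − 48.20 = -35.09 percentage points.

-35.09 percentage points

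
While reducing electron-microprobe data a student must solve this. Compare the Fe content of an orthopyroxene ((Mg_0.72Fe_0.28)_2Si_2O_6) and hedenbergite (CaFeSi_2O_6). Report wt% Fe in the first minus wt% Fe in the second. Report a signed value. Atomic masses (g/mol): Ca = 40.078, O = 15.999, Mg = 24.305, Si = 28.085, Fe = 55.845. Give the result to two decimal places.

M((Mg_0.72Fe_0.28)_2Si_2O_6) = 218.436 g/mol, so wt% Fe = 31.273/218.436 × 100 = 14.32%.
M(CaFeSi_2O_6) = 248.087 g/mol, so wt% Fe = 55.845/248.087 × 100 = 22.51%.
14.32 − 22.51 = -8.19 pp.

-8.19 percentage points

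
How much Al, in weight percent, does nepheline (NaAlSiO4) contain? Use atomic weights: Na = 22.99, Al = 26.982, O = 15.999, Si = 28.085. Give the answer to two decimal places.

M(NaAlSiO4) = 142.053 g/mol.
Al contributes 1 × 26.982 = 26.982 g per mole.
26.982/142.053 = 0.1899 → 18.99%.

18.99 weight percent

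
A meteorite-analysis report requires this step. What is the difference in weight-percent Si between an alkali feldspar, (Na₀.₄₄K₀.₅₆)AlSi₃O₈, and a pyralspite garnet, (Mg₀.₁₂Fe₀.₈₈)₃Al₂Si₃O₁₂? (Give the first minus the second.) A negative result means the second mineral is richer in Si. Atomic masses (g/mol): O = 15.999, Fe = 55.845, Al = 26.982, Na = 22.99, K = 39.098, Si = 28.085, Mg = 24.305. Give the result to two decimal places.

13.74 percentage points

M((Na₀.₄₄K₀.₅₆)AlSi₃O₈) = 271.239 g/mol, so wt% Si = 84.255/271.239 × 100 = 31.06%.
M((Mg₀.₁₂Fe₀.₈₈)₃Al₂Si₃O₁₂) = 486.388 g/mol, so wt% Si = 84.255/486.388 × 100 = 17.32%.
31.06 − 17.32 = 13.74 pp.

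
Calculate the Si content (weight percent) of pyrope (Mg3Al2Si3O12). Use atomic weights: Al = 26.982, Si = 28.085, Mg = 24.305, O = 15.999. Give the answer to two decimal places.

20.90 weight percent

Molar mass of Mg3Al2Si3O12: 3×24.305 + 2×26.982 + 3×28.085 + 12×15.999 = 403.122 g/mol.
Mass of Si per formula unit: 3 × 28.085 = 84.255 g.
Weight fraction Si = 84.255 / 403.122 = 0.2090.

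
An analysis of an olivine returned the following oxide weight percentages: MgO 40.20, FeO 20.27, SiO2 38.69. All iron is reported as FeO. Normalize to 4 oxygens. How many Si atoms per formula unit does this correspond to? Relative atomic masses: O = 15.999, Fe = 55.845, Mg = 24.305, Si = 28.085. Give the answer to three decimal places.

40.20 wt% MgO ÷ 40.304 g/mol = 0.99742 mol, giving 0.99742 Mg and 0.99742 O.
20.27 wt% FeO ÷ 71.844 g/mol = 0.28214 mol, giving 0.28214 Fe and 0.28214 O.
38.69 wt% SiO2 ÷ 60.083 g/mol = 0.64394 mol, giving 0.64394 Si and 1.28788 O.
Oxygen sums to 2.56744; scaling by 4/2.56744 = 1.55797 puts the formula on 4 O.
Si: 0.64394 × 1.55797 = 1.003 atoms per formula unit.

1.003 Si apfu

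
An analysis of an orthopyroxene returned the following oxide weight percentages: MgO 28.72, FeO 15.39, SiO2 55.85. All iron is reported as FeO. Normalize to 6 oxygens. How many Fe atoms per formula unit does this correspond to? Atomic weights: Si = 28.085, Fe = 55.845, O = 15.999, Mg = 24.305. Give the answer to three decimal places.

0.461 Fe apfu

MgO (M=40.304): mol = 0.71258; Mg = 0.71258, O = 0.71258.
FeO (M=71.844): mol = 0.21421; Fe = 0.21421, O = 0.21421.
SiO2 (M=60.083): mol = 0.92955; Si = 0.92955, O = 1.85910.
ΣO = 2.78589; factor = 6/ΣO = 2.15371.
Fe apfu = 0.21421 × 2.15371 = 0.461.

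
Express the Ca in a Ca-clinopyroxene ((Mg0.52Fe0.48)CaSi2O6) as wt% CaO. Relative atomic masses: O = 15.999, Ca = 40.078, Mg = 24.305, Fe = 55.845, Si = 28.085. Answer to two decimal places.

M((Mg0.52Fe0.48)CaSi2O6) = 231.686 g/mol; M(CaO) = 56.077 g/mol.
Moles CaO per formula unit = 1 Ca ÷ 1 = 1.0000.
CaO fraction = (1.0000 × 56.077) / 231.686 = 56.077/231.686 = 0.2420.

24.20 wt%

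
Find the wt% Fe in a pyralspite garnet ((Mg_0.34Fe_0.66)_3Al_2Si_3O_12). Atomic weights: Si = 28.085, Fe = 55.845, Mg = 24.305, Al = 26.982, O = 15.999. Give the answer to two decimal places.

Molar mass of (Mg_0.34Fe_0.66)_3Al_2Si_3O_12: 1.02*24.305 + 1.98*55.845 + 2*26.982 + 3*28.085 + 12*15.999 = 465.571 g/mol.
Mass of Fe per formula unit: 1.98 × 55.845 = 110.573 g.
Weight fraction Fe = 110.573 / 465.571 = 0.2375.

23.75 weight percent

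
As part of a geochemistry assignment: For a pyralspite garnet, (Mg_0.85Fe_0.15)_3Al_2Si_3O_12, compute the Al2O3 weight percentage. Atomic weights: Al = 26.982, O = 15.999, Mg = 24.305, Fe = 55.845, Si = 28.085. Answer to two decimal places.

Molar mass of (Mg_0.85Fe_0.15)_3Al_2Si_3O_12 = 2.55·24.305 + 0.45·55.845 + 2·26.982 + 3·28.085 + 12·15.999 = 417.315 g/mol.
Each formula unit contains 2 Al, equivalent to 2/2 = 1.0000 mol Al2O3.
M(Al2O3) = 2×26.982 + 3×15.999 = 101.961 g/mol.
Mass of Al2O3 per formula unit = 1.0000 × 101.961 = 101.961 g.
Al2O3 wt% = 101.961 / 417.315 × 100 = 24.43%.

24.43 wt%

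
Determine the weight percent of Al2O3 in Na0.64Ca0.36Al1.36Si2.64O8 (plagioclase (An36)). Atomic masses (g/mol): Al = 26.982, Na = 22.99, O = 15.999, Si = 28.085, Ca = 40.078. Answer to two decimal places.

Molar mass of Na0.64Ca0.36Al1.36Si2.64O8 = 0.64*22.99 + 0.36*40.078 + 1.36*26.982 + 2.64*28.085 + 8*15.999 = 267.974 g/mol.
Each formula unit contains 1.36 Al, equivalent to 1.36/2 = 0.6800 mol Al2O3.
M(Al2O3) = 2×26.982 + 3×15.999 = 101.961 g/mol.
Mass of Al2O3 per formula unit = 0.6800 × 101.961 = 69.333 g.
Al2O3 wt% = 69.333 / 267.974 × 100 = 25.87%.

25.87 wt%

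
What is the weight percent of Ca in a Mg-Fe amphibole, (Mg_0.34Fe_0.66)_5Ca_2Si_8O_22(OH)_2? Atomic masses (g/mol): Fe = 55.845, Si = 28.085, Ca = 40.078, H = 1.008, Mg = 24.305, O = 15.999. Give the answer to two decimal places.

Formula mass = 1.70*24.305 + 3.30*55.845 + 2*40.078 + 8*28.085 + 24*15.999 + 2*1.008 = 916.435 g/mol, of which 80.156 g is Ca.
So Ca makes up 80.156/916.435 = 0.0875 of the mass, i.e. 8.75%.

8.75 mass %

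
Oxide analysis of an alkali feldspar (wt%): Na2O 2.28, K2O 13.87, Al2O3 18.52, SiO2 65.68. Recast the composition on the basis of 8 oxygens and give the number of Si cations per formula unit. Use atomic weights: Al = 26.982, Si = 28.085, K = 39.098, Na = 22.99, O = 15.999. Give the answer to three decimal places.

3.000 Si apfu

Na2O (M=61.979): mol = 0.03679; Na = 0.07358, O = 0.03679.
K2O (M=94.195): mol = 0.14725; K = 0.29450, O = 0.14725.
Al2O3 (M=101.961): mol = 0.18164; Al = 0.36328, O = 0.54492.
SiO2 (M=60.083): mol = 1.09315; Si = 1.09315, O = 2.18630.
ΣO = 2.91526; factor = 8/ΣO = 2.74418.
Si apfu = 1.09315 × 2.74418 = 3.000.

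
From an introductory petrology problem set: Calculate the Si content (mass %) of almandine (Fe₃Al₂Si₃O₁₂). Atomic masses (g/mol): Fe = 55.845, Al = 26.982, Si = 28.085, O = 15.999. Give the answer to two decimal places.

Molar mass of Fe₃Al₂Si₃O₁₂: 3×55.845 + 2×26.982 + 3×28.085 + 12×15.999 = 497.742 g/mol.
Mass of Si per formula unit: 3 × 28.085 = 84.255 g.
Weight fraction Si = 84.255 / 497.742 = 0.1693.

16.93 mass %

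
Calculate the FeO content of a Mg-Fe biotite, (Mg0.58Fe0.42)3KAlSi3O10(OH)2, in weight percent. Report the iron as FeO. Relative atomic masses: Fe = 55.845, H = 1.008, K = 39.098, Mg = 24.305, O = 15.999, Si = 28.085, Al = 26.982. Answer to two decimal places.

Formula mass = 456.994 g/mol.
1.26 Fe → 1.2600 mol FeO per formula unit; M(FeO) = 71.844, so FeO mass = 90.523 g.
90.523/456.994 × 100 = 19.81 wt%.

19.81 wt%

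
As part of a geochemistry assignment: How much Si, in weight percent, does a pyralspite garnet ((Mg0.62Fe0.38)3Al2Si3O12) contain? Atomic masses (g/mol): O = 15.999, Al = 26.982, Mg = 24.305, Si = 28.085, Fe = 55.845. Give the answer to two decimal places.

Formula mass = 1.86·24.305 + 1.14·55.845 + 2·26.982 + 3·28.085 + 12·15.999 = 439.078 g/mol, of which 84.255 g is Si.
So Si makes up 84.255/439.078 = 0.1919 of the mass, i.e. 19.19%.

19.19 weight percent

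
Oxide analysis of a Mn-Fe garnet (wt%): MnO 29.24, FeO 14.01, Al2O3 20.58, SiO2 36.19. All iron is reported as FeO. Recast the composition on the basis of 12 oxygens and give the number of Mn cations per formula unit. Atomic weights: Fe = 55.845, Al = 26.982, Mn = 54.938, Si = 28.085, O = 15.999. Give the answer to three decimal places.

2.046 Mn apfu

MnO (M=70.937): mol = 0.41220; Mn = 0.41220, O = 0.41220.
FeO (M=71.844): mol = 0.19501; Fe = 0.19501, O = 0.19501.
Al2O3 (M=101.961): mol = 0.20184; Al = 0.40368, O = 0.60552.
SiO2 (M=60.083): mol = 0.60233; Si = 0.60233, O = 1.20466.
ΣO = 2.41739; factor = 12/ΣO = 4.96403.
Mn apfu = 0.41220 × 4.96403 = 2.046.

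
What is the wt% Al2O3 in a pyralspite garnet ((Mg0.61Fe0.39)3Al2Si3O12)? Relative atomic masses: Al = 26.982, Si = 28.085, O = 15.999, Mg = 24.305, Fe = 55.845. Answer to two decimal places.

Molar mass of (Mg0.61Fe0.39)3Al2Si3O12 = 1.83×24.305 + 1.17×55.845 + 2×26.982 + 3×28.085 + 12×15.999 = 440.024 g/mol.
Each formula unit contains 2 Al, equivalent to 2/2 = 1.0000 mol Al2O3.
M(Al2O3) = 2×26.982 + 3×15.999 = 101.961 g/mol.
Mass of Al2O3 per formula unit = 1.0000 × 101.961 = 101.961 g.
Al2O3 wt% = 101.961 / 440.024 × 100 = 23.17%.

23.17 wt%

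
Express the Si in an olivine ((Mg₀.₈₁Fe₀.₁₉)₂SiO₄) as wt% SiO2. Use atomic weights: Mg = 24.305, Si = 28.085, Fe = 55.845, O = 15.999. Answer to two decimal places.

39.35 wt%

Molar mass of (Mg₀.₈₁Fe₀.₁₉)₂SiO₄ = 1.62·24.305 + 0.38·55.845 + 1·28.085 + 4·15.999 = 152.676 g/mol.
Each formula unit contains 1 Si, equivalent to 1/1 = 1.0000 mol SiO2.
M(SiO2) = 1×28.085 + 2×15.999 = 60.083 g/mol.
Mass of SiO2 per formula unit = 1.0000 × 60.083 = 60.083 g.
SiO2 wt% = 60.083 / 152.676 × 100 = 39.35%.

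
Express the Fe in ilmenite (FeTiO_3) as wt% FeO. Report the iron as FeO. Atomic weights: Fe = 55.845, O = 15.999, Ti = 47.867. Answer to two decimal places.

47.36 wt%

Formula mass = 151.709 g/mol.
1 Fe → 1.0000 mol FeO per formula unit; M(FeO) = 71.844, so FeO mass = 71.844 g.
71.844/151.709 × 100 = 47.36 wt%.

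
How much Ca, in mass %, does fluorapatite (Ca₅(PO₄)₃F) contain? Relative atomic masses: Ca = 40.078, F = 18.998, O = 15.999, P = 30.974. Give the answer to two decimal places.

Formula mass = 5×40.078 + 3×30.974 + 12×15.999 + 1×18.998 = 504.298 g/mol, of which 200.390 g is Ca.
So Ca makes up 200.390/504.298 = 0.3974 of the mass, i.e. 39.74%.

39.74 mass %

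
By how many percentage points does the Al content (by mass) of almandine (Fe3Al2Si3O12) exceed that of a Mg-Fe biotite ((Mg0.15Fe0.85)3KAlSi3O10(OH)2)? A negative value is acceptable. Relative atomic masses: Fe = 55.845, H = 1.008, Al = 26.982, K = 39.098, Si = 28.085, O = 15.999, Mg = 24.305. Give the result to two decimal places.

M(Fe3Al2Si3O12) = 497.742 g/mol, so wt% Al = 53.964/497.742 × 100 = 10.84%.
M((Mg0.15Fe0.85)3KAlSi3O10(OH)2) = 497.681 g/mol, so wt% Al = 26.982/497.681 × 100 = 5.42%.
10.84 − 5.42 = 5.42 pp.

5.42 percentage points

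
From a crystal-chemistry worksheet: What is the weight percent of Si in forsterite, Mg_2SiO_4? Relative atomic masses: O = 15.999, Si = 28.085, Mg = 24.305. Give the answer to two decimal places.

19.96 weight percent

Formula mass = 2×24.305 + 1×28.085 + 4×15.999 = 140.691 g/mol, of which 28.085 g is Si.
So Si makes up 28.085/140.691 = 0.1996 of the mass, i.e. 19.96%.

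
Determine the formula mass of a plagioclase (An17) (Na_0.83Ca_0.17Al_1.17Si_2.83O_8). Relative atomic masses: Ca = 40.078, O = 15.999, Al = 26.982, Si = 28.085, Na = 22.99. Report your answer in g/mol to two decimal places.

264.94 g/mol

The formula mass is the sum 0.83*22.99 + 0.17*40.078 + 1.17*26.982 + 2.83*28.085 + 8*15.999.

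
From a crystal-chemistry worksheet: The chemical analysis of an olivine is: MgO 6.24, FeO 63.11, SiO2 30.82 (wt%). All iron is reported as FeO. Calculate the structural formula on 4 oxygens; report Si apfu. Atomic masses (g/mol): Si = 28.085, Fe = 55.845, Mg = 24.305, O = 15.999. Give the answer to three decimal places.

0.996 Si apfu

MgO: 6.24/40.304 = 0.15482 mol → 0.15482 mol Mg, 0.15482 mol O.
FeO: 63.11/71.844 = 0.87843 mol → 0.87843 mol Fe, 0.87843 mol O.
SiO2: 30.82/60.083 = 0.51296 mol → 0.51296 mol Si, 1.02592 mol O.
Total oxygen = 2.05917 mol. Normalization factor = 4/2.05917 = 1.94253.
Si per 4 O = 0.51296 × 1.94253 = 0.996.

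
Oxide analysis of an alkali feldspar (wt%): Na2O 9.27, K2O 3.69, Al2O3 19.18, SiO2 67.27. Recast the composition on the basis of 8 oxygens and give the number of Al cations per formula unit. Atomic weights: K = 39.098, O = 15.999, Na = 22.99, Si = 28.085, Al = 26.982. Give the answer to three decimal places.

9.27 wt% Na2O ÷ 61.979 g/mol = 0.14957 mol, giving 0.29914 Na and 0.14957 O.
3.69 wt% K2O ÷ 94.195 g/mol = 0.03917 mol, giving 0.07834 K and 0.03917 O.
19.18 wt% Al2O3 ÷ 101.961 g/mol = 0.18811 mol, giving 0.37622 Al and 0.56433 O.
67.27 wt% SiO2 ÷ 60.083 g/mol = 1.11962 mol, giving 1.11962 Si and 2.23924 O.
Oxygen sums to 2.99231; scaling by 8/2.99231 = 2.67352 puts the formula on 8 O.
Al: 0.37622 × 2.67352 = 1.006 atoms per formula unit.

1.006 Al apfu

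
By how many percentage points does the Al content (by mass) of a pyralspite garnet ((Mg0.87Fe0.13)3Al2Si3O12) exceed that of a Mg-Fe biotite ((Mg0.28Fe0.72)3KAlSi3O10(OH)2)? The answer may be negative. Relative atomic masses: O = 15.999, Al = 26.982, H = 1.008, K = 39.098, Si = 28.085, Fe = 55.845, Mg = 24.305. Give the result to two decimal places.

7.43 percentage points

M((Mg0.87Fe0.13)3Al2Si3O12) = 415.423 g/mol, so wt% Al = 53.964/415.423 × 100 = 12.99%.
M((Mg0.28Fe0.72)3KAlSi3O10(OH)2) = 485.380 g/mol, so wt% Al = 26.982/485.380 × 100 = 5.56%.
12.99 − 5.56 = 7.43 pp.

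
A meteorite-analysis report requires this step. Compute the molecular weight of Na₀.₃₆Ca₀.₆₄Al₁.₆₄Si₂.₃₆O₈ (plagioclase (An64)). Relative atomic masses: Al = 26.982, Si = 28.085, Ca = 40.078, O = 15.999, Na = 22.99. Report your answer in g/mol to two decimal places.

272.45 g/mol

The formula mass is the sum 0.36(22.99) + 0.64(40.078) + 1.64(26.982) + 2.36(28.085) + 8(15.999).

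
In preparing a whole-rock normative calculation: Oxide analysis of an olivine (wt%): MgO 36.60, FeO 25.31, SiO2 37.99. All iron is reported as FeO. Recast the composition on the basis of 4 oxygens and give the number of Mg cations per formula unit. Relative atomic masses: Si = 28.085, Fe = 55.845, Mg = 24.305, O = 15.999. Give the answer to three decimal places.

MgO: 36.60/40.304 = 0.90810 mol → 0.90810 mol Mg, 0.90810 mol O.
FeO: 25.31/71.844 = 0.35229 mol → 0.35229 mol Fe, 0.35229 mol O.
SiO2: 37.99/60.083 = 0.63229 mol → 0.63229 mol Si, 1.26458 mol O.
Total oxygen = 2.52497 mol. Normalization factor = 4/2.52497 = 1.58418.
Mg per 4 O = 0.90810 × 1.58418 = 1.439.

1.439 Mg apfu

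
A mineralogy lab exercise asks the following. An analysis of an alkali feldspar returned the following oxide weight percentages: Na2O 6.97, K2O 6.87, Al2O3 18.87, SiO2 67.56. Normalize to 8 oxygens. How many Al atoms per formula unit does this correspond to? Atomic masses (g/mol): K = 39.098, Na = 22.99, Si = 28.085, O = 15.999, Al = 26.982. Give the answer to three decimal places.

Na2O (M=61.979): mol = 0.11246; Na = 0.22492, O = 0.11246.
K2O (M=94.195): mol = 0.07293; K = 0.14586, O = 0.07293.
Al2O3 (M=101.961): mol = 0.18507; Al = 0.37014, O = 0.55521.
SiO2 (M=60.083): mol = 1.12444; Si = 1.12444, O = 2.24888.
ΣO = 2.98948; factor = 8/ΣO = 2.67605.
Al apfu = 0.37014 × 2.67605 = 0.991.

0.991 Al apfu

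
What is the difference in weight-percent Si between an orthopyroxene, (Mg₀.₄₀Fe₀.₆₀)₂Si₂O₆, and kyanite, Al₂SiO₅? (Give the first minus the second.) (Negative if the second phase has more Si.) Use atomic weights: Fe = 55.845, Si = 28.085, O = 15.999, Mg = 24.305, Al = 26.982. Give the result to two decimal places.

6.21 percentage points

Si in (Mg₀.₄₀Fe₀.₆₀)₂Si₂O₆: molar mass 238.622 g/mol; 2×28.085 = 56.170 g → 23.54 wt%.
Si in Al₂SiO₅: molar mass 162.044 g/mol; 1×28.085 = 28.085 g → 17.33 wt%.
Difference = 23.54 − 17.33 = 6.21 percentage points.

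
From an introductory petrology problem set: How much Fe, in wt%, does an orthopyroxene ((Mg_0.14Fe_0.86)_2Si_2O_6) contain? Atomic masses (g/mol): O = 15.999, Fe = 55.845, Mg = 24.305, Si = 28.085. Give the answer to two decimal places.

37.66 wt%

Formula mass = 0.28·24.305 + 1.72·55.845 + 2·28.085 + 6·15.999 = 255.023 g/mol, of which 96.053 g is Fe.
So Fe makes up 96.053/255.023 = 0.3766 of the mass, i.e. 37.66%.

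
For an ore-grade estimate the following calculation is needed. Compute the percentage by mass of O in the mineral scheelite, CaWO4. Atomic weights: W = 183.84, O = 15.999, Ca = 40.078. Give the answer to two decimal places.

Formula mass = 1*40.078 + 1*183.84 + 4*15.999 = 287.914 g/mol, of which 63.996 g is O.
So O makes up 63.996/287.914 = 0.2223 of the mass, i.e. 22.23%.

22.23 mass %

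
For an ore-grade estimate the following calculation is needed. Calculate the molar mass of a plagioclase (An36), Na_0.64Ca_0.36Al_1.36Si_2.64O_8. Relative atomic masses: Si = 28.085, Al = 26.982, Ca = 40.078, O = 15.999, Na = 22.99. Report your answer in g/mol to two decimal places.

The formula mass is the sum 0.64×22.99 + 0.36×40.078 + 1.36×26.982 + 2.64×28.085 + 8×15.999.

267.97 g/mol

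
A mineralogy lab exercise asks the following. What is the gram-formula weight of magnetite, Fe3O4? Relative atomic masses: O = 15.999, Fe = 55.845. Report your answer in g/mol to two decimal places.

M = 3(55.845) + 4(15.999)

231.53 g/mol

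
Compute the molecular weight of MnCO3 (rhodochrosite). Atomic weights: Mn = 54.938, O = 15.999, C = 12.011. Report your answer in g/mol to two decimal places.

114.95 g/mol

Mn: 1 × 54.938 = 54.9380
C: 1 × 12.011 = 12.0110
O: 3 × 15.999 = 47.9970
Summing the contributions gives the formula mass.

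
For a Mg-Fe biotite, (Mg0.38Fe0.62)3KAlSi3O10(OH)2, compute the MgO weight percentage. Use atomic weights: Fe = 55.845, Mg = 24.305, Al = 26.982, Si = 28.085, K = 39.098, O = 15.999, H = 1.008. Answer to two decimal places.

Formula mass = 475.918 g/mol.
1.14 Mg → 1.1400 mol MgO per formula unit; M(MgO) = 40.304, so MgO mass = 45.947 g.
45.947/475.918 × 100 = 9.65 wt%.

9.65 wt%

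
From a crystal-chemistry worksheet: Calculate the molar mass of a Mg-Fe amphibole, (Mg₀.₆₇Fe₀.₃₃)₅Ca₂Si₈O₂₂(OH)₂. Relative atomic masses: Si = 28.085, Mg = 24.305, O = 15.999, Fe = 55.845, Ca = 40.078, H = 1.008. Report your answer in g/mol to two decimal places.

864.39 g/mol

The formula mass is the sum 3.35·24.305 + 1.65·55.845 + 2·40.078 + 8·28.085 + 24·15.999 + 2·1.008.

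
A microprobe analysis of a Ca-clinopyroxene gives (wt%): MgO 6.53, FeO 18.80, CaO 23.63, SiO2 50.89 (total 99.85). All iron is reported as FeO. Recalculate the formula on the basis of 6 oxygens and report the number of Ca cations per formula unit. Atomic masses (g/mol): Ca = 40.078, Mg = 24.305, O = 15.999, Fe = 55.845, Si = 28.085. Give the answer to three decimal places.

6.53 wt% MgO ÷ 40.304 g/mol = 0.16202 mol, giving 0.16202 Mg and 0.16202 O.
18.80 wt% FeO ÷ 71.844 g/mol = 0.26168 mol, giving 0.26168 Fe and 0.26168 O.
23.63 wt% CaO ÷ 56.077 g/mol = 0.42138 mol, giving 0.42138 Ca and 0.42138 O.
50.89 wt% SiO2 ÷ 60.083 g/mol = 0.84699 mol, giving 0.84699 Si and 1.69398 O.
Oxygen sums to 2.53906; scaling by 6/2.53906 = 2.36308 puts the formula on 6 O.
Ca: 0.42138 × 2.36308 = 0.996 atoms per formula unit.

0.996 Ca apfu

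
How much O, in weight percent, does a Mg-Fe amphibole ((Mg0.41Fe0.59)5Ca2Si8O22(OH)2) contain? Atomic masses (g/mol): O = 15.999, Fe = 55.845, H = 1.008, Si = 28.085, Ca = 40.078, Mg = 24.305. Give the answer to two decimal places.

42.41 weight percent

M((Mg0.41Fe0.59)5Ca2Si8O22(OH)2) = 905.396 g/mol.
O contributes 24 × 15.999 = 383.976 g per mole.
383.976/905.396 = 0.4241 → 42.41%.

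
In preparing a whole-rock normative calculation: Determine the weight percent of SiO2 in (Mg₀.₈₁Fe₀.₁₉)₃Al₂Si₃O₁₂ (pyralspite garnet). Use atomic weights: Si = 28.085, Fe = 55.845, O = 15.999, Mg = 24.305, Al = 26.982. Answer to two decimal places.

Molar mass of (Mg₀.₈₁Fe₀.₁₉)₃Al₂Si₃O₁₂ = 2.43*24.305 + 0.57*55.845 + 2*26.982 + 3*28.085 + 12*15.999 = 421.100 g/mol.
Each formula unit contains 3 Si, equivalent to 3/1 = 3.0000 mol SiO2.
M(SiO2) = 1×28.085 + 2×15.999 = 60.083 g/mol.
Mass of SiO2 per formula unit = 3.0000 × 60.083 = 180.249 g.
SiO2 wt% = 180.249 / 421.100 × 100 = 42.80%.

42.80 wt%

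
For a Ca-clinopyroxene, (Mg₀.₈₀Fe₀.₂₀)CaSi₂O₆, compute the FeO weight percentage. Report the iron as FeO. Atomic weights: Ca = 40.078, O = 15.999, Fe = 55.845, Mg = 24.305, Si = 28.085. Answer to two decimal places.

Formula mass = 222.855 g/mol.
0.20 Fe → 0.2000 mol FeO per formula unit; M(FeO) = 71.844, so FeO mass = 14.369 g.
14.369/222.855 × 100 = 6.45 wt%.

6.45 wt%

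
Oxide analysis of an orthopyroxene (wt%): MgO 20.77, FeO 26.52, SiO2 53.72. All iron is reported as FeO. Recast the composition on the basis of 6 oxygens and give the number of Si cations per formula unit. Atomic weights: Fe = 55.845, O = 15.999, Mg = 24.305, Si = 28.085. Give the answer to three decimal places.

2.007 Si apfu

20.77 wt% MgO ÷ 40.304 g/mol = 0.51533 mol, giving 0.51533 Mg and 0.51533 O.
26.52 wt% FeO ÷ 71.844 g/mol = 0.36913 mol, giving 0.36913 Fe and 0.36913 O.
53.72 wt% SiO2 ÷ 60.083 g/mol = 0.89410 mol, giving 0.89410 Si and 1.78820 O.
Oxygen sums to 2.67266; scaling by 6/2.67266 = 2.24495 puts the formula on 6 O.
Si: 0.89410 × 2.24495 = 2.007 atoms per formula unit.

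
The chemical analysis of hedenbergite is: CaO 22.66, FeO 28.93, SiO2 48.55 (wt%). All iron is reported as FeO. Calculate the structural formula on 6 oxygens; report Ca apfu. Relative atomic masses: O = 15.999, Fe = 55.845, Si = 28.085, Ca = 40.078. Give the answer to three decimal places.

22.66 wt% CaO ÷ 56.077 g/mol = 0.40409 mol, giving 0.40409 Ca and 0.40409 O.
28.93 wt% FeO ÷ 71.844 g/mol = 0.40268 mol, giving 0.40268 Fe and 0.40268 O.
48.55 wt% SiO2 ÷ 60.083 g/mol = 0.80805 mol, giving 0.80805 Si and 1.61610 O.
Oxygen sums to 2.42287; scaling by 6/2.42287 = 2.47640 puts the formula on 6 O.
Ca: 0.40409 × 2.47640 = 1.001 atoms per formula unit.

1.001 Ca apfu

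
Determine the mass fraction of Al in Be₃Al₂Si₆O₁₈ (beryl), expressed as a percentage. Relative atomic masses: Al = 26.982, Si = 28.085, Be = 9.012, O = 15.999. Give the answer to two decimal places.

10.04 weight percent

Molar mass of Be₃Al₂Si₆O₁₈: 3·9.012 + 2·26.982 + 6·28.085 + 18·15.999 = 537.492 g/mol.
Mass of Al per formula unit: 2 × 26.982 = 53.964 g.
Weight fraction Al = 53.964 / 537.492 = 0.1004.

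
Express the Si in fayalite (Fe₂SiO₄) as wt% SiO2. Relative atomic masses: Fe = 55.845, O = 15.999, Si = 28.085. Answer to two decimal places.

M(Fe₂SiO₄) = 203.771 g/mol; M(SiO2) = 60.083 g/mol.
Moles SiO2 per formula unit = 1 Si ÷ 1 = 1.0000.
SiO2 fraction = (1.0000 × 60.083) / 203.771 = 60.083/203.771 = 0.2949.

29.49 wt%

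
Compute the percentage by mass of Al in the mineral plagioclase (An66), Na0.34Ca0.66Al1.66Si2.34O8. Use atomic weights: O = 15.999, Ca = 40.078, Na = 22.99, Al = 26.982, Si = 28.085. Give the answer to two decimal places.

Formula mass = 0.34·22.99 + 0.66·40.078 + 1.66·26.982 + 2.34·28.085 + 8·15.999 = 272.769 g/mol, of which 44.790 g is Al.
So Al makes up 44.790/272.769 = 0.1642 of the mass, i.e. 16.42%.

16.42 weight percent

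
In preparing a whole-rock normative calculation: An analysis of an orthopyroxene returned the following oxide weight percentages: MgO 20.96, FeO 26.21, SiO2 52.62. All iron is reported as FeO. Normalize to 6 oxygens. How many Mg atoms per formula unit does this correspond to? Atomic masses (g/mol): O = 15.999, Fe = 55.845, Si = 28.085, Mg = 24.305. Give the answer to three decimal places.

1.184 Mg apfu

MgO: 20.96/40.304 = 0.52005 mol → 0.52005 mol Mg, 0.52005 mol O.
FeO: 26.21/71.844 = 0.36482 mol → 0.36482 mol Fe, 0.36482 mol O.
SiO2: 52.62/60.083 = 0.87579 mol → 0.87579 mol Si, 1.75158 mol O.
Total oxygen = 2.63645 mol. Normalization factor = 6/2.63645 = 2.27579.
Mg per 6 O = 0.52005 × 2.27579 = 1.184.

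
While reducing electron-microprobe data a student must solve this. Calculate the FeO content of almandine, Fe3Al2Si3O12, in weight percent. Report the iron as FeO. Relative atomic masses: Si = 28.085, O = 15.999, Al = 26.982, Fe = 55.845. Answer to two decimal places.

Formula mass = 497.742 g/mol.
3 Fe → 3.0000 mol FeO per formula unit; M(FeO) = 71.844, so FeO mass = 215.532 g.
215.532/497.742 × 100 = 43.30 wt%.

43.30 wt%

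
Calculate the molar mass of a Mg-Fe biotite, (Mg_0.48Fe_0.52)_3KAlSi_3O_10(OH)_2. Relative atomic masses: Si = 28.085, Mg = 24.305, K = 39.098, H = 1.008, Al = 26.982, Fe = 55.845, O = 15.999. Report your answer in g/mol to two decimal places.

M = 1.44*24.305 + 1.56*55.845 + 1*39.098 + 1*26.982 + 3*28.085 + 12*15.999 + 2*1.008

466.46 g/mol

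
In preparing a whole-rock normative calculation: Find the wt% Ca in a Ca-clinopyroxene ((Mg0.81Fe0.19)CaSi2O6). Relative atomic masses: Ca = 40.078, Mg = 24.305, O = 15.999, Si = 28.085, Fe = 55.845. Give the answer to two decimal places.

Molar mass of (Mg0.81Fe0.19)CaSi2O6: 0.81*24.305 + 0.19*55.845 + 1*40.078 + 2*28.085 + 6*15.999 = 222.540 g/mol.
Mass of Ca per formula unit: 1 × 40.078 = 40.078 g.
Weight fraction Ca = 40.078 / 222.540 = 0.1801.

18.01 weight percent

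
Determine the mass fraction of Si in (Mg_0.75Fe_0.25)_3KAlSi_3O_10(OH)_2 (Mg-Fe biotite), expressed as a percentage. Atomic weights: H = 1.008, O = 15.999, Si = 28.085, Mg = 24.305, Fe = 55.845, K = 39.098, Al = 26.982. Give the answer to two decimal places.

19.11 weight percent

Molar mass of (Mg_0.75Fe_0.25)_3KAlSi_3O_10(OH)_2: 2.25×24.305 + 0.75×55.845 + 1×39.098 + 1×26.982 + 3×28.085 + 12×15.999 + 2×1.008 = 440.909 g/mol.
Mass of Si per formula unit: 3 × 28.085 = 84.255 g.
Weight fraction Si = 84.255 / 440.909 = 0.1911.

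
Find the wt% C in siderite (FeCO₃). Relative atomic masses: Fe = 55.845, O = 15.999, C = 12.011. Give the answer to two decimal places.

10.37 mass %

M(FeCO₃) = 115.853 g/mol.
C contributes 1 × 12.011 = 12.011 g per mole.
12.011/115.853 = 0.1037 → 10.37%.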